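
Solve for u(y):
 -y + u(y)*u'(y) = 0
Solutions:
 u(y) = -sqrt(C1 + y^2)
 u(y) = sqrt(C1 + y^2)


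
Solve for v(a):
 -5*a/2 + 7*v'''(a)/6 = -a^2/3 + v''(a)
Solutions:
 v(a) = C1 + C2*a + C3*exp(6*a/7) + a^4/36 - 31*a^3/108 - 217*a^2/216


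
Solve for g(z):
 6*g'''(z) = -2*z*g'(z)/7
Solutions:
 g(z) = C1 + Integral(C2*airyai(-21^(2/3)*z/21) + C3*airybi(-21^(2/3)*z/21), z)


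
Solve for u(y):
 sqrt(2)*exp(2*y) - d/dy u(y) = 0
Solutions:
 u(y) = C1 + sqrt(2)*exp(2*y)/2


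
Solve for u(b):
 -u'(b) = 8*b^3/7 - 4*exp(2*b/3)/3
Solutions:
 u(b) = C1 - 2*b^4/7 + 2*exp(2*b/3)


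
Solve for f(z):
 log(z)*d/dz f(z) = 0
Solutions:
 f(z) = C1


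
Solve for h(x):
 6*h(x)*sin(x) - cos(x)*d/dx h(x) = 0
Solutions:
 h(x) = C1/cos(x)^6


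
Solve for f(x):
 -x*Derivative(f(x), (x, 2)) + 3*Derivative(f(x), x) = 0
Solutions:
 f(x) = C1 + C2*x^4


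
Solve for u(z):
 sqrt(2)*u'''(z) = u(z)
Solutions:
 u(z) = C3*exp(2^(5/6)*z/2) + (C1*sin(2^(5/6)*sqrt(3)*z/4) + C2*cos(2^(5/6)*sqrt(3)*z/4))*exp(-2^(5/6)*z/4)


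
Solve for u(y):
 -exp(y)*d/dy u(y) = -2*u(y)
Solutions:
 u(y) = C1*exp(-2*exp(-y))


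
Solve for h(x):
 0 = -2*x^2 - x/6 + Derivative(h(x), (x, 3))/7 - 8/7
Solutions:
 h(x) = C1 + C2*x + C3*x^2 + 7*x^5/30 + 7*x^4/144 + 4*x^3/3


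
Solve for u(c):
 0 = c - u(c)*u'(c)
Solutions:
 u(c) = -sqrt(C1 + c^2)
 u(c) = sqrt(C1 + c^2)


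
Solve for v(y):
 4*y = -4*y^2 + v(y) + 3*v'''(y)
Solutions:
 v(y) = C3*exp(-3^(2/3)*y/3) + 4*y^2 + 4*y + (C1*sin(3^(1/6)*y/2) + C2*cos(3^(1/6)*y/2))*exp(3^(2/3)*y/6)


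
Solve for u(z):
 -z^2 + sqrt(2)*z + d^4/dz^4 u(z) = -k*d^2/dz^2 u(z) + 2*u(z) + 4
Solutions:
 u(z) = C1*exp(-sqrt(2)*z*sqrt(-k - sqrt(k^2 + 8))/2) + C2*exp(sqrt(2)*z*sqrt(-k - sqrt(k^2 + 8))/2) + C3*exp(-sqrt(2)*z*sqrt(-k + sqrt(k^2 + 8))/2) + C4*exp(sqrt(2)*z*sqrt(-k + sqrt(k^2 + 8))/2) - k/2 - z^2/2 + sqrt(2)*z/2 - 2


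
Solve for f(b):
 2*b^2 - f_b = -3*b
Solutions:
 f(b) = C1 + 2*b^3/3 + 3*b^2/2


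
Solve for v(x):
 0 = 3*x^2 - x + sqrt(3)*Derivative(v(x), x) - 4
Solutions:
 v(x) = C1 - sqrt(3)*x^3/3 + sqrt(3)*x^2/6 + 4*sqrt(3)*x/3


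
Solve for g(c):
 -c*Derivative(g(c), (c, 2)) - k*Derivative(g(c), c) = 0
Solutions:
 g(c) = C1 + c^(1 - re(k))*(C2*sin(log(c)*Abs(im(k))) + C3*cos(log(c)*im(k)))


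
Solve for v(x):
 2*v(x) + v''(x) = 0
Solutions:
 v(x) = C1*sin(sqrt(2)*x) + C2*cos(sqrt(2)*x)


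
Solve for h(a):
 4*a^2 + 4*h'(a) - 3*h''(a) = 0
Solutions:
 h(a) = C1 + C2*exp(4*a/3) - a^3/3 - 3*a^2/4 - 9*a/8


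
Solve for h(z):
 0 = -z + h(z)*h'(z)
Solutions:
 h(z) = -sqrt(C1 + z^2)
 h(z) = sqrt(C1 + z^2)


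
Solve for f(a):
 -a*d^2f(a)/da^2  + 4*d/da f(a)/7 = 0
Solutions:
 f(a) = C1 + C2*a^(11/7)


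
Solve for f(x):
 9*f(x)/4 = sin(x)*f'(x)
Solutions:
 f(x) = C1*(cos(x) - 1)^(9/8)/(cos(x) + 1)^(9/8)


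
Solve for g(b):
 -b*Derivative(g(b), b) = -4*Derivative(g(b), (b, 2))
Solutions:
 g(b) = C1 + C2*erfi(sqrt(2)*b/4)


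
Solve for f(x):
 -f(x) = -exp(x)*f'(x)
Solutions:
 f(x) = C1*exp(-exp(-x))


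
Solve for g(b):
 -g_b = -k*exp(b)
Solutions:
 g(b) = C1 + k*exp(b)


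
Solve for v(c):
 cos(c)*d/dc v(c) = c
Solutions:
 v(c) = C1 + Integral(c/cos(c), c)


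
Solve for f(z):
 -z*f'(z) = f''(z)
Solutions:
 f(z) = C1 + C2*erf(sqrt(2)*z/2)


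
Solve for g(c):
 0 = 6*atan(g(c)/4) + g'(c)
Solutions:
 Integral(1/atan(_y/4), (_y, g(c))) = C1 - 6*c


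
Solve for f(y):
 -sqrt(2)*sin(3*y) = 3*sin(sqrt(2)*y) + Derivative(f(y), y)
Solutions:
 f(y) = C1 + sqrt(2)*cos(3*y)/3 + 3*sqrt(2)*cos(sqrt(2)*y)/2


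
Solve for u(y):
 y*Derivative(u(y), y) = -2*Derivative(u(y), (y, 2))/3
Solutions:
 u(y) = C1 + C2*erf(sqrt(3)*y/2)


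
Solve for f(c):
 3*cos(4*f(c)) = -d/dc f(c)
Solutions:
 f(c) = -asin((C1 + exp(24*c))/(C1 - exp(24*c)))/4 + pi/4
 f(c) = asin((C1 + exp(24*c))/(C1 - exp(24*c)))/4


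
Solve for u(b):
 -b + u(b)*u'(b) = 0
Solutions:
 u(b) = -sqrt(C1 + b^2)
 u(b) = sqrt(C1 + b^2)


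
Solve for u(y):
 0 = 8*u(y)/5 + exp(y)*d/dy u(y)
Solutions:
 u(y) = C1*exp(8*exp(-y)/5)


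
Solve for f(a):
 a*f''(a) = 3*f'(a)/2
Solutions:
 f(a) = C1 + C2*a^(5/2)


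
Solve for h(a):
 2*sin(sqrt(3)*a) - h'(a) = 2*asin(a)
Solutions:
 h(a) = C1 - 2*a*asin(a) - 2*sqrt(1 - a^2) - 2*sqrt(3)*cos(sqrt(3)*a)/3


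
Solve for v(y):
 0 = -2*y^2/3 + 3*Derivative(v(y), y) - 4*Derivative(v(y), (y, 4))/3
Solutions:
 v(y) = C1 + C4*exp(2^(1/3)*3^(2/3)*y/2) + 2*y^3/27 + (C2*sin(3*2^(1/3)*3^(1/6)*y/4) + C3*cos(3*2^(1/3)*3^(1/6)*y/4))*exp(-2^(1/3)*3^(2/3)*y/4)


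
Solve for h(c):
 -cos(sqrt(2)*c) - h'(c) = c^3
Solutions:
 h(c) = C1 - c^4/4 - sqrt(2)*sin(sqrt(2)*c)/2


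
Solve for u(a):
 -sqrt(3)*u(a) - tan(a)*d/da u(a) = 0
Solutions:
 u(a) = C1/sin(a)^(sqrt(3))


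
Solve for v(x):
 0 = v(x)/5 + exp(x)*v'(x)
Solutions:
 v(x) = C1*exp(exp(-x)/5)


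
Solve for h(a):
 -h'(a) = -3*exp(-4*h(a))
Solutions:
 h(a) = log(-I*(C1 + 12*a)^(1/4))
 h(a) = log(I*(C1 + 12*a)^(1/4))
 h(a) = log(-(C1 + 12*a)^(1/4))
 h(a) = log(C1 + 12*a)/4


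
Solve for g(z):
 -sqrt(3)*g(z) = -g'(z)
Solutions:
 g(z) = C1*exp(sqrt(3)*z)


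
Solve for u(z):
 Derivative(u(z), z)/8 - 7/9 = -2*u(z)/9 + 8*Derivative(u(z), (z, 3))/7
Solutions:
 u(z) = C1*exp(-21^(1/3)*z*(21^(1/3)/(5*sqrt(163) + 64)^(1/3) + (5*sqrt(163) + 64)^(1/3))/48)*sin(3^(1/6)*7^(1/3)*z*(-3^(2/3)*(5*sqrt(163) + 64)^(1/3) + 3*7^(1/3)/(5*sqrt(163) + 64)^(1/3))/48) + C2*exp(-21^(1/3)*z*(21^(1/3)/(5*sqrt(163) + 64)^(1/3) + (5*sqrt(163) + 64)^(1/3))/48)*cos(3^(1/6)*7^(1/3)*z*(-3^(2/3)*(5*sqrt(163) + 64)^(1/3) + 3*7^(1/3)/(5*sqrt(163) + 64)^(1/3))/48) + C3*exp(21^(1/3)*z*(21^(1/3)/(5*sqrt(163) + 64)^(1/3) + (5*sqrt(163) + 64)^(1/3))/24) + 7/2


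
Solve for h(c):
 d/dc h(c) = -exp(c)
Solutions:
 h(c) = C1 - exp(c)


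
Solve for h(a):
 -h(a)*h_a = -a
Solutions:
 h(a) = -sqrt(C1 + a^2)
 h(a) = sqrt(C1 + a^2)


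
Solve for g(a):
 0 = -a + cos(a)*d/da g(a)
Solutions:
 g(a) = C1 + Integral(a/cos(a), a)


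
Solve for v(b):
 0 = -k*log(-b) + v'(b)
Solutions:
 v(b) = C1 + b*k*log(-b) - b*k


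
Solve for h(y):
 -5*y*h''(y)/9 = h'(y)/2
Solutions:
 h(y) = C1 + C2*y^(1/10)


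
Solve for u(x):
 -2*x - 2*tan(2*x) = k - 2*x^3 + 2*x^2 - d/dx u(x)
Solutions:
 u(x) = C1 + k*x - x^4/2 + 2*x^3/3 + x^2 - log(cos(2*x))


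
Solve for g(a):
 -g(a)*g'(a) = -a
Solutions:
 g(a) = -sqrt(C1 + a^2)
 g(a) = sqrt(C1 + a^2)


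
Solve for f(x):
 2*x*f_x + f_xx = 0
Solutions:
 f(x) = C1 + C2*erf(x)


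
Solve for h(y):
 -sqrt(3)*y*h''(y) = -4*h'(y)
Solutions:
 h(y) = C1 + C2*y^(1 + 4*sqrt(3)/3)


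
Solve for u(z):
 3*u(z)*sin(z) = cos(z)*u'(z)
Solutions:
 u(z) = C1/cos(z)^3


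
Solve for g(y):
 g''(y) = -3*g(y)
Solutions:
 g(y) = C1*sin(sqrt(3)*y) + C2*cos(sqrt(3)*y)


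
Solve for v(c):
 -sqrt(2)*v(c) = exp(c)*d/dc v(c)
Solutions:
 v(c) = C1*exp(sqrt(2)*exp(-c))


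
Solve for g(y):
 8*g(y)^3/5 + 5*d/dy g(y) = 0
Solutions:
 g(y) = -5*sqrt(2)*sqrt(-1/(C1 - 8*y))/2
 g(y) = 5*sqrt(2)*sqrt(-1/(C1 - 8*y))/2


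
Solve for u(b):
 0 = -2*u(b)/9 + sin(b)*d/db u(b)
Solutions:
 u(b) = C1*(cos(b) - 1)^(1/9)/(cos(b) + 1)^(1/9)


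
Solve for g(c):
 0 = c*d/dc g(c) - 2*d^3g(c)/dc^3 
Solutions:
 g(c) = C1 + Integral(C2*airyai(2^(2/3)*c/2) + C3*airybi(2^(2/3)*c/2), c)


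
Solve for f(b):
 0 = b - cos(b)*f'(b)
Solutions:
 f(b) = C1 + Integral(b/cos(b), b)


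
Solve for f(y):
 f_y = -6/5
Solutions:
 f(y) = C1 - 6*y/5


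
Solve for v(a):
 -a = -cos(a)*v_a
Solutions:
 v(a) = C1 + Integral(a/cos(a), a)


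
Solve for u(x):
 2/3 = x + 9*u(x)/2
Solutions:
 u(x) = 4/27 - 2*x/9


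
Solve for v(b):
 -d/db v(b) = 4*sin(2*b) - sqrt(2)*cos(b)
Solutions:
 v(b) = C1 + sqrt(2)*sin(b) + 2*cos(2*b)


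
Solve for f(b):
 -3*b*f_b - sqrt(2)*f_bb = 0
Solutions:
 f(b) = C1 + C2*erf(2^(1/4)*sqrt(3)*b/2)


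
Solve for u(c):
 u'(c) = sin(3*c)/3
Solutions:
 u(c) = C1 - cos(3*c)/9


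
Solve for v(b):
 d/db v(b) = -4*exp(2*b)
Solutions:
 v(b) = C1 - 2*exp(2*b)


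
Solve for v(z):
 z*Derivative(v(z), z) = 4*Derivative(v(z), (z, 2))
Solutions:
 v(z) = C1 + C2*erfi(sqrt(2)*z/4)


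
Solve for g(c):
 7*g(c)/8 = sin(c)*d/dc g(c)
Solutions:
 g(c) = C1*(cos(c) - 1)^(7/16)/(cos(c) + 1)^(7/16)


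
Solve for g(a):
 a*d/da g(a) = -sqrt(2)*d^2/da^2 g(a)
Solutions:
 g(a) = C1 + C2*erf(2^(1/4)*a/2)


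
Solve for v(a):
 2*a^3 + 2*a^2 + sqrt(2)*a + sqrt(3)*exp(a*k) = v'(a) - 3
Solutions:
 v(a) = C1 + a^4/2 + 2*a^3/3 + sqrt(2)*a^2/2 + 3*a + sqrt(3)*exp(a*k)/k


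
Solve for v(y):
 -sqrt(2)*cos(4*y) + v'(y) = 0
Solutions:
 v(y) = C1 + sqrt(2)*sin(4*y)/4


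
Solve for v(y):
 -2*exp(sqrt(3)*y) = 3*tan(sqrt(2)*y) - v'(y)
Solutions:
 v(y) = C1 + 2*sqrt(3)*exp(sqrt(3)*y)/3 - 3*sqrt(2)*log(cos(sqrt(2)*y))/2


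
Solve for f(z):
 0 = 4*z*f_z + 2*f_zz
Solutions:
 f(z) = C1 + C2*erf(z)


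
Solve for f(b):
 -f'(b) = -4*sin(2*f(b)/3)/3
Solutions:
 -4*b/3 + 3*log(cos(2*f(b)/3) - 1)/4 - 3*log(cos(2*f(b)/3) + 1)/4 = C1


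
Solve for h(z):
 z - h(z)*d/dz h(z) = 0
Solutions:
 h(z) = -sqrt(C1 + z^2)
 h(z) = sqrt(C1 + z^2)


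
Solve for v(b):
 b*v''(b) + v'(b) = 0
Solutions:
 v(b) = C1 + C2*log(b)


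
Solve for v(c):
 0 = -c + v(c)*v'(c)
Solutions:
 v(c) = -sqrt(C1 + c^2)
 v(c) = sqrt(C1 + c^2)


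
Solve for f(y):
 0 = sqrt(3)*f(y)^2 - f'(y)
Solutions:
 f(y) = -1/(C1 + sqrt(3)*y)


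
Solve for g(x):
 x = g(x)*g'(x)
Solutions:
 g(x) = -sqrt(C1 + x^2)
 g(x) = sqrt(C1 + x^2)


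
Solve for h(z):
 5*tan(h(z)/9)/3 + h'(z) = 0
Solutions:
 h(z) = -9*asin(C1*exp(-5*z/27)) + 9*pi
 h(z) = 9*asin(C1*exp(-5*z/27))


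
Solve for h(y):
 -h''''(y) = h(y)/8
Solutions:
 h(y) = (C1*sin(2^(3/4)*y/4) + C2*cos(2^(3/4)*y/4))*exp(-2^(3/4)*y/4) + (C3*sin(2^(3/4)*y/4) + C4*cos(2^(3/4)*y/4))*exp(2^(3/4)*y/4)


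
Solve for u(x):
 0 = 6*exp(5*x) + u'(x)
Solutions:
 u(x) = C1 - 6*exp(5*x)/5


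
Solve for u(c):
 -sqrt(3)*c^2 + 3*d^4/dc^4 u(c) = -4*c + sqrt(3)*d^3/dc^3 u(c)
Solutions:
 u(c) = C1 + C2*c + C3*c^2 + C4*exp(sqrt(3)*c/3) - c^5/60 - sqrt(3)*c^4/36 - c^3/3


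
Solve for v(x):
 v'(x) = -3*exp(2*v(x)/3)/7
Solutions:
 v(x) = 3*log(-sqrt(-1/(C1 - 3*x))) - 3*log(2) + 3*log(42)/2
 v(x) = 3*log(-1/(C1 - 3*x))/2 - 3*log(2) + 3*log(42)/2


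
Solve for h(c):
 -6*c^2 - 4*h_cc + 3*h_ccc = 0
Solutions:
 h(c) = C1 + C2*c + C3*exp(4*c/3) - c^4/8 - 3*c^3/8 - 27*c^2/32


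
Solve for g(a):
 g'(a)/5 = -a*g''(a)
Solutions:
 g(a) = C1 + C2*a^(4/5)


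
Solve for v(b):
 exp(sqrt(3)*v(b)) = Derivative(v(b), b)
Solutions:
 v(b) = sqrt(3)*(2*log(-1/(C1 + b)) - log(3))/6


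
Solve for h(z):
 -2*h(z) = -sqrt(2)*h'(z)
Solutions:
 h(z) = C1*exp(sqrt(2)*z)


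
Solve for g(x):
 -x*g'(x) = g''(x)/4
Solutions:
 g(x) = C1 + C2*erf(sqrt(2)*x)


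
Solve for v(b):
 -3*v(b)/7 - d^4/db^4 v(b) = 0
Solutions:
 v(b) = (C1*sin(sqrt(2)*3^(1/4)*7^(3/4)*b/14) + C2*cos(sqrt(2)*3^(1/4)*7^(3/4)*b/14))*exp(-sqrt(2)*3^(1/4)*7^(3/4)*b/14) + (C3*sin(sqrt(2)*3^(1/4)*7^(3/4)*b/14) + C4*cos(sqrt(2)*3^(1/4)*7^(3/4)*b/14))*exp(sqrt(2)*3^(1/4)*7^(3/4)*b/14)


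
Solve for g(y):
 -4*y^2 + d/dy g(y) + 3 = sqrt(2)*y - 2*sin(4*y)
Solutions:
 g(y) = C1 + 4*y^3/3 + sqrt(2)*y^2/2 - 3*y + cos(4*y)/2


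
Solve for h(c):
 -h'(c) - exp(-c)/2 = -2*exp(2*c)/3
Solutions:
 h(c) = C1 + exp(2*c)/3 + exp(-c)/2


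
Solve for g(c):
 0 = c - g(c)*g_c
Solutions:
 g(c) = -sqrt(C1 + c^2)
 g(c) = sqrt(C1 + c^2)


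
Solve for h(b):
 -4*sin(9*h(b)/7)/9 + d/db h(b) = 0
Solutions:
 -4*b/9 + 7*log(cos(9*h(b)/7) - 1)/18 - 7*log(cos(9*h(b)/7) + 1)/18 = C1


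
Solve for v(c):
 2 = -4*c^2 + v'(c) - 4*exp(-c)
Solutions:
 v(c) = C1 + 4*c^3/3 + 2*c - 4*exp(-c)


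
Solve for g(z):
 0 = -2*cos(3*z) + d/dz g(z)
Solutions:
 g(z) = C1 + 2*sin(3*z)/3


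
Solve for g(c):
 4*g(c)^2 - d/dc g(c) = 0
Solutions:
 g(c) = -1/(C1 + 4*c)


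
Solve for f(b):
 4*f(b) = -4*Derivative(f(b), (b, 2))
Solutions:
 f(b) = C1*sin(b) + C2*cos(b)


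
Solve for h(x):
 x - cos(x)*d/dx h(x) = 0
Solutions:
 h(x) = C1 + Integral(x/cos(x), x)


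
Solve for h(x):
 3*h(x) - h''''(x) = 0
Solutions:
 h(x) = C1*exp(-3^(1/4)*x) + C2*exp(3^(1/4)*x) + C3*sin(3^(1/4)*x) + C4*cos(3^(1/4)*x)


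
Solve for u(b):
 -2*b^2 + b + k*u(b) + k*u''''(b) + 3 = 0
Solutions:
 u(b) = C1*exp(-sqrt(2)*b*(1 - I)/2) + C2*exp(sqrt(2)*b*(1 - I)/2) + C3*exp(-sqrt(2)*b*(1 + I)/2) + C4*exp(sqrt(2)*b*(1 + I)/2) + 2*b^2/k - b/k - 3/k


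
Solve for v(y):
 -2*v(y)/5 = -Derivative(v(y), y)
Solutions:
 v(y) = C1*exp(2*y/5)


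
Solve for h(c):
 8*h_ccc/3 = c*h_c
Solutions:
 h(c) = C1 + Integral(C2*airyai(3^(1/3)*c/2) + C3*airybi(3^(1/3)*c/2), c)


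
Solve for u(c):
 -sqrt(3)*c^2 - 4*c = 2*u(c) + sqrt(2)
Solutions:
 u(c) = -sqrt(3)*c^2/2 - 2*c - sqrt(2)/2


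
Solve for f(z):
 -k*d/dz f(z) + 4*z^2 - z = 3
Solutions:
 f(z) = C1 + 4*z^3/(3*k) - z^2/(2*k) - 3*z/k


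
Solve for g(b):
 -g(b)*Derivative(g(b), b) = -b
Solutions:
 g(b) = -sqrt(C1 + b^2)
 g(b) = sqrt(C1 + b^2)


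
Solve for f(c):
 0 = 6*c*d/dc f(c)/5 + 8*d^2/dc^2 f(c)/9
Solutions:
 f(c) = C1 + C2*erf(3*sqrt(30)*c/20)


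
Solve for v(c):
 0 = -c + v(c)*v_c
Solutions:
 v(c) = -sqrt(C1 + c^2)
 v(c) = sqrt(C1 + c^2)


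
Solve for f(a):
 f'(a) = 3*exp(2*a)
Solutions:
 f(a) = C1 + 3*exp(2*a)/2


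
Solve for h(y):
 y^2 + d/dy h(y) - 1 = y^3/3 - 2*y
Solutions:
 h(y) = C1 + y^4/12 - y^3/3 - y^2 + y


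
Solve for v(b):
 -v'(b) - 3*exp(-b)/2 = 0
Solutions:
 v(b) = C1 + 3*exp(-b)/2


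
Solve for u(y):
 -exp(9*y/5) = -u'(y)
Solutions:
 u(y) = C1 + 5*exp(9*y/5)/9


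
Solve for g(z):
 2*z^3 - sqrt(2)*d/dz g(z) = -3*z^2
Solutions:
 g(z) = C1 + sqrt(2)*z^4/4 + sqrt(2)*z^3/2


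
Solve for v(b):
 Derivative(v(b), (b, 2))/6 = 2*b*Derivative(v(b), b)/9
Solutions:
 v(b) = C1 + C2*erfi(sqrt(6)*b/3)


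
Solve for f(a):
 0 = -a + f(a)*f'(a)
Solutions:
 f(a) = -sqrt(C1 + a^2)
 f(a) = sqrt(C1 + a^2)


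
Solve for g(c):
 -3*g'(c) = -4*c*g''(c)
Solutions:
 g(c) = C1 + C2*c^(7/4)


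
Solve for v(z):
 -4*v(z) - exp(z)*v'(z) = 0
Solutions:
 v(z) = C1*exp(4*exp(-z))


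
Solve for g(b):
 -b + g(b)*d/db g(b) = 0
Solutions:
 g(b) = -sqrt(C1 + b^2)
 g(b) = sqrt(C1 + b^2)


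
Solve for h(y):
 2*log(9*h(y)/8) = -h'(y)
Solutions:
 -Integral(1/(-log(_y) - 2*log(3) + 3*log(2)), (_y, h(y)))/2 = C1 - y


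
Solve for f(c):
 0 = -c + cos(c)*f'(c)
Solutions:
 f(c) = C1 + Integral(c/cos(c), c)


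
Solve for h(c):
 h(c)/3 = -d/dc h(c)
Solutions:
 h(c) = C1*exp(-c/3)


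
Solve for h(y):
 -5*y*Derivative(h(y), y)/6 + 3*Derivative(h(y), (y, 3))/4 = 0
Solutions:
 h(y) = C1 + Integral(C2*airyai(30^(1/3)*y/3) + C3*airybi(30^(1/3)*y/3), y)


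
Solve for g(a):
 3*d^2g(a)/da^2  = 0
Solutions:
 g(a) = C1 + C2*a


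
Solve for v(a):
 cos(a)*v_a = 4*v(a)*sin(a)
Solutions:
 v(a) = C1/cos(a)^4


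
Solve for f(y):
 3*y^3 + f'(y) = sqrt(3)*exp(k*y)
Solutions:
 f(y) = C1 - 3*y^4/4 + sqrt(3)*exp(k*y)/k


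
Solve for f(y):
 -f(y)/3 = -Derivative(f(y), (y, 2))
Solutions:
 f(y) = C1*exp(-sqrt(3)*y/3) + C2*exp(sqrt(3)*y/3)


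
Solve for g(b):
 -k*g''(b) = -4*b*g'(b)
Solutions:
 g(b) = C1 + C2*erf(sqrt(2)*b*sqrt(-1/k))/sqrt(-1/k)


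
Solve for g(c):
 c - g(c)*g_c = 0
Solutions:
 g(c) = -sqrt(C1 + c^2)
 g(c) = sqrt(C1 + c^2)


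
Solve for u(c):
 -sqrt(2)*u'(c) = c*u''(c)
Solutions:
 u(c) = C1 + C2*c^(1 - sqrt(2))


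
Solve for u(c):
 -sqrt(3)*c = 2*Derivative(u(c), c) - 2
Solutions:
 u(c) = C1 - sqrt(3)*c^2/4 + c


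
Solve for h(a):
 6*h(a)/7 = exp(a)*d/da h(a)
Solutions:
 h(a) = C1*exp(-6*exp(-a)/7)


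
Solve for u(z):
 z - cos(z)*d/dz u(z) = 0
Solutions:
 u(z) = C1 + Integral(z/cos(z), z)


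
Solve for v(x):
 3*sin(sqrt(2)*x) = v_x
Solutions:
 v(x) = C1 - 3*sqrt(2)*cos(sqrt(2)*x)/2


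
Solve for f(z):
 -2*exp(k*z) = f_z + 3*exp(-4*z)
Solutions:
 f(z) = C1 + 3*exp(-4*z)/4 - 2*exp(k*z)/k


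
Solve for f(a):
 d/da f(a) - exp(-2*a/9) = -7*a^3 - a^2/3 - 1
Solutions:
 f(a) = C1 - 7*a^4/4 - a^3/9 - a - 9*exp(-2*a/9)/2


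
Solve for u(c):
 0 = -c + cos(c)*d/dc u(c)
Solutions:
 u(c) = C1 + Integral(c/cos(c), c)


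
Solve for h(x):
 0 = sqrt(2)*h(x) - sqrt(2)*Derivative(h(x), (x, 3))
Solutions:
 h(x) = C3*exp(x) + (C1*sin(sqrt(3)*x/2) + C2*cos(sqrt(3)*x/2))*exp(-x/2)


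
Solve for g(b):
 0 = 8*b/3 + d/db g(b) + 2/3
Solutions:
 g(b) = C1 - 4*b^2/3 - 2*b/3


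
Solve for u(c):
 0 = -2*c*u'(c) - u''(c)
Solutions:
 u(c) = C1 + C2*erf(c)


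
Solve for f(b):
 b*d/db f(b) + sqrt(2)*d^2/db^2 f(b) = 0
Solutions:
 f(b) = C1 + C2*erf(2^(1/4)*b/2)


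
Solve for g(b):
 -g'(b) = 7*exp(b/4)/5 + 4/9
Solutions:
 g(b) = C1 - 4*b/9 - 28*exp(b/4)/5


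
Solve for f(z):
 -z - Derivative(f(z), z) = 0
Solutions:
 f(z) = C1 - z^2/2


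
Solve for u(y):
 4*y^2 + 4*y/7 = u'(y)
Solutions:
 u(y) = C1 + 4*y^3/3 + 2*y^2/7


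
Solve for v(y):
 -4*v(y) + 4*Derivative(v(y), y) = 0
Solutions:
 v(y) = C1*exp(y)


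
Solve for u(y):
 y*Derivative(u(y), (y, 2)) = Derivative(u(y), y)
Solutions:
 u(y) = C1 + C2*y^2


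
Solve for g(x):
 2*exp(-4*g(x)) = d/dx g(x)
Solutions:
 g(x) = log(-I*(C1 + 8*x)^(1/4))
 g(x) = log(I*(C1 + 8*x)^(1/4))
 g(x) = log(-(C1 + 8*x)^(1/4))
 g(x) = log(C1 + 8*x)/4


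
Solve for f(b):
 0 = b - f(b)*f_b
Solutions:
 f(b) = -sqrt(C1 + b^2)
 f(b) = sqrt(C1 + b^2)


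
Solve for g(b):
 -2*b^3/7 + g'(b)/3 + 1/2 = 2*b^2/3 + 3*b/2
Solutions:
 g(b) = C1 + 3*b^4/14 + 2*b^3/3 + 9*b^2/4 - 3*b/2


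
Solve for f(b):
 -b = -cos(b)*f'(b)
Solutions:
 f(b) = C1 + Integral(b/cos(b), b)


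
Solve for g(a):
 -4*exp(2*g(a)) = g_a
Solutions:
 g(a) = log(-sqrt(-1/(C1 - 4*a))) - log(2)/2
 g(a) = log(-1/(C1 - 4*a))/2 - log(2)/2


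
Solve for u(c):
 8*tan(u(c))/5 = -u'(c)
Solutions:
 u(c) = pi - asin(C1*exp(-8*c/5))
 u(c) = asin(C1*exp(-8*c/5))


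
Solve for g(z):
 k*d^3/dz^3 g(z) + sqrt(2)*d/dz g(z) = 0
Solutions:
 g(z) = C1 + C2*exp(-2^(1/4)*z*sqrt(-1/k)) + C3*exp(2^(1/4)*z*sqrt(-1/k))


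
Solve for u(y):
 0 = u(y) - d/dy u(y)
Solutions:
 u(y) = C1*exp(y)


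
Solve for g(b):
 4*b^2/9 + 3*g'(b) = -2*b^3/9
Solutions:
 g(b) = C1 - b^4/54 - 4*b^3/81


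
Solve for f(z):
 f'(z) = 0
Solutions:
 f(z) = C1


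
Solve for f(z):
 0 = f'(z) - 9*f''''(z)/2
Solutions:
 f(z) = C1 + C4*exp(6^(1/3)*z/3) + (C2*sin(2^(1/3)*3^(5/6)*z/6) + C3*cos(2^(1/3)*3^(5/6)*z/6))*exp(-6^(1/3)*z/6)


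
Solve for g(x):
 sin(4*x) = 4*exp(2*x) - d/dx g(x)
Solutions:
 g(x) = C1 + 2*exp(2*x) + cos(4*x)/4


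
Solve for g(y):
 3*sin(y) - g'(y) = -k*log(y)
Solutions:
 g(y) = C1 + k*y*(log(y) - 1) - 3*cos(y)


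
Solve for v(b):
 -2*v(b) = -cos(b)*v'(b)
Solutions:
 v(b) = C1*(sin(b) + 1)/(sin(b) - 1)


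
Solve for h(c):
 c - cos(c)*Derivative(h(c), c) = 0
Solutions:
 h(c) = C1 + Integral(c/cos(c), c)


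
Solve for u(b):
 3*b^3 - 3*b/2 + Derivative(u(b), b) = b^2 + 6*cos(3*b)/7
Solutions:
 u(b) = C1 - 3*b^4/4 + b^3/3 + 3*b^2/4 + 2*sin(3*b)/7


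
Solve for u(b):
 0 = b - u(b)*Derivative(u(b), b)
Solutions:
 u(b) = -sqrt(C1 + b^2)
 u(b) = sqrt(C1 + b^2)


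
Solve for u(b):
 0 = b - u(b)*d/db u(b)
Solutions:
 u(b) = -sqrt(C1 + b^2)
 u(b) = sqrt(C1 + b^2)


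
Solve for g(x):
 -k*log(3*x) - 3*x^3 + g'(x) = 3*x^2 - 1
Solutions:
 g(x) = C1 + k*x*log(x) - k*x + k*x*log(3) + 3*x^4/4 + x^3 - x


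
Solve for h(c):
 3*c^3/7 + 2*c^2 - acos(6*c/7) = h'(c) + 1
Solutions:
 h(c) = C1 + 3*c^4/28 + 2*c^3/3 - c*acos(6*c/7) - c + sqrt(49 - 36*c^2)/6


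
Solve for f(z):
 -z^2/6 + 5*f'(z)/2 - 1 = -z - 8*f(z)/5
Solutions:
 f(z) = C1*exp(-16*z/25) + 5*z^2/48 - 365*z/384 + 12965/6144


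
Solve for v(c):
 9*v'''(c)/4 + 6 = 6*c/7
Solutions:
 v(c) = C1 + C2*c + C3*c^2 + c^4/63 - 4*c^3/9


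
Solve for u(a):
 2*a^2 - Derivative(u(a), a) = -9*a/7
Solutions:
 u(a) = C1 + 2*a^3/3 + 9*a^2/14


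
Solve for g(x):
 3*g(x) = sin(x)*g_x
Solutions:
 g(x) = C1*(cos(x) - 1)^(3/2)/(cos(x) + 1)^(3/2)


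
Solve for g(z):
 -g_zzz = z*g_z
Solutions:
 g(z) = C1 + Integral(C2*airyai(-z) + C3*airybi(-z), z)


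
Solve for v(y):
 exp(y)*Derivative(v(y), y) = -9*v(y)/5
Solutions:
 v(y) = C1*exp(9*exp(-y)/5)


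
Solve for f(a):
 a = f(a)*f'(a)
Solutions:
 f(a) = -sqrt(C1 + a^2)
 f(a) = sqrt(C1 + a^2)


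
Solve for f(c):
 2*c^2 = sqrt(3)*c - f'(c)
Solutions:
 f(c) = C1 - 2*c^3/3 + sqrt(3)*c^2/2


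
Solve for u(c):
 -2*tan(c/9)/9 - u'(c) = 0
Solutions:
 u(c) = C1 + 2*log(cos(c/9))


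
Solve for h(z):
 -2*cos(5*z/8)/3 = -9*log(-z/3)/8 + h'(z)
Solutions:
 h(z) = C1 + 9*z*log(-z)/8 - 9*z*log(3)/8 - 9*z/8 - 16*sin(5*z/8)/15


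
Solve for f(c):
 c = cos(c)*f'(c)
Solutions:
 f(c) = C1 + Integral(c/cos(c), c)


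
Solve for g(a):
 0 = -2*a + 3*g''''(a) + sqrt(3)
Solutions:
 g(a) = C1 + C2*a + C3*a^2 + C4*a^3 + a^5/180 - sqrt(3)*a^4/72


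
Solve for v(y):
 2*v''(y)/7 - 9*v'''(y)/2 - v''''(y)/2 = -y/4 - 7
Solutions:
 v(y) = C1 + C2*y + C3*exp(y*(-63 + sqrt(4081))/14) + C4*exp(-y*(63 + sqrt(4081))/14) - 7*y^3/48 - 1225*y^2/64


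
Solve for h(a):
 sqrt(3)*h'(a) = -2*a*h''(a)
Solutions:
 h(a) = C1 + C2*a^(1 - sqrt(3)/2)


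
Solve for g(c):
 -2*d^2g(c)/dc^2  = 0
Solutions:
 g(c) = C1 + C2*c


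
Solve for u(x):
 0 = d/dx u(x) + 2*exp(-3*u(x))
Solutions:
 u(x) = log(C1 - 6*x)/3
 u(x) = log((-3^(1/3) - 3^(5/6)*I)*(C1 - 2*x)^(1/3)/2)
 u(x) = log((-3^(1/3) + 3^(5/6)*I)*(C1 - 2*x)^(1/3)/2)


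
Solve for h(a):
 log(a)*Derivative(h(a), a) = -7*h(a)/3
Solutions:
 h(a) = C1*exp(-7*li(a)/3)


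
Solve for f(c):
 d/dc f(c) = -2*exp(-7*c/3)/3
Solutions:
 f(c) = C1 + 2*exp(-7*c/3)/7


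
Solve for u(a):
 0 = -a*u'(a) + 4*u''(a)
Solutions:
 u(a) = C1 + C2*erfi(sqrt(2)*a/4)


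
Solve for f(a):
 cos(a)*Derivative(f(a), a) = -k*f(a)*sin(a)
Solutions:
 f(a) = C1*exp(k*log(cos(a)))


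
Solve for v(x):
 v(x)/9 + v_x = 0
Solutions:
 v(x) = C1*exp(-x/9)


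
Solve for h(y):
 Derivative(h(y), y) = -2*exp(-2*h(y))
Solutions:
 h(y) = log(-sqrt(C1 - 4*y))
 h(y) = log(C1 - 4*y)/2


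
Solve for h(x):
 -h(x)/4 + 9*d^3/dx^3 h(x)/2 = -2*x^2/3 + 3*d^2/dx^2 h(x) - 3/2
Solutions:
 h(x) = C1*exp(x*(-2^(1/3)*(9*sqrt(145) + 113)^(1/3) - 8*2^(2/3)/(9*sqrt(145) + 113)^(1/3) + 8)/36)*sin(2^(1/3)*sqrt(3)*x*(-(9*sqrt(145) + 113)^(1/3) + 8*2^(1/3)/(9*sqrt(145) + 113)^(1/3))/36) + C2*exp(x*(-2^(1/3)*(9*sqrt(145) + 113)^(1/3) - 8*2^(2/3)/(9*sqrt(145) + 113)^(1/3) + 8)/36)*cos(2^(1/3)*sqrt(3)*x*(-(9*sqrt(145) + 113)^(1/3) + 8*2^(1/3)/(9*sqrt(145) + 113)^(1/3))/36) + C3*exp(x*(8*2^(2/3)/(9*sqrt(145) + 113)^(1/3) + 4 + 2^(1/3)*(9*sqrt(145) + 113)^(1/3))/18) + 8*x^2/3 - 58


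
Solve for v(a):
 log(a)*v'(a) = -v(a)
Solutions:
 v(a) = C1*exp(-li(a))


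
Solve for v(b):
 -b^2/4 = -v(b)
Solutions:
 v(b) = b^2/4


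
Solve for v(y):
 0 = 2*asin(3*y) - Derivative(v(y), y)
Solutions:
 v(y) = C1 + 2*y*asin(3*y) + 2*sqrt(1 - 9*y^2)/3


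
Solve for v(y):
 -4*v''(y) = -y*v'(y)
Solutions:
 v(y) = C1 + C2*erfi(sqrt(2)*y/4)


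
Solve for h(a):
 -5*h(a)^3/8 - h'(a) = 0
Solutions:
 h(a) = -2*sqrt(-1/(C1 - 5*a))
 h(a) = 2*sqrt(-1/(C1 - 5*a))


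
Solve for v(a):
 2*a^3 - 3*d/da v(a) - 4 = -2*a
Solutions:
 v(a) = C1 + a^4/6 + a^2/3 - 4*a/3


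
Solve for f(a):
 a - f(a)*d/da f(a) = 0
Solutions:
 f(a) = -sqrt(C1 + a^2)
 f(a) = sqrt(C1 + a^2)


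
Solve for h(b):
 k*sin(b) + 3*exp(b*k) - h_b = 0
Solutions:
 h(b) = C1 - k*cos(b) + 3*exp(b*k)/k


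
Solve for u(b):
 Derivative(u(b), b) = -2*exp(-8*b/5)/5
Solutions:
 u(b) = C1 + exp(-8*b/5)/4


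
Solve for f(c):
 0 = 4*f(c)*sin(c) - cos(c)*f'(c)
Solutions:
 f(c) = C1/cos(c)^4


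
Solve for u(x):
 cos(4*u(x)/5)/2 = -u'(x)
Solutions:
 x/2 - 5*log(sin(4*u(x)/5) - 1)/8 + 5*log(sin(4*u(x)/5) + 1)/8 = C1


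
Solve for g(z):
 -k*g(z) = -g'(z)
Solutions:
 g(z) = C1*exp(k*z)


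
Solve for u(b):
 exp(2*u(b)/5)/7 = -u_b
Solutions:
 u(b) = 5*log(-sqrt(-1/(C1 - b))) - 5*log(2) + 5*log(70)/2
 u(b) = 5*log(-1/(C1 - b))/2 - 5*log(2) + 5*log(70)/2


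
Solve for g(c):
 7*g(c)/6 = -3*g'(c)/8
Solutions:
 g(c) = C1*exp(-28*c/9)


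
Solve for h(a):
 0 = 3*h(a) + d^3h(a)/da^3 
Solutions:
 h(a) = C3*exp(-3^(1/3)*a) + (C1*sin(3^(5/6)*a/2) + C2*cos(3^(5/6)*a/2))*exp(3^(1/3)*a/2)


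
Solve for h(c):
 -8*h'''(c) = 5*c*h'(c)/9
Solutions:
 h(c) = C1 + Integral(C2*airyai(-15^(1/3)*c/6) + C3*airybi(-15^(1/3)*c/6), c)


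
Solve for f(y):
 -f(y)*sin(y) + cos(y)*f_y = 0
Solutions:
 f(y) = C1/cos(y)


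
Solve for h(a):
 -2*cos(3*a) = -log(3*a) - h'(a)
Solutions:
 h(a) = C1 - a*log(a) - a*log(3) + a + 2*sin(3*a)/3


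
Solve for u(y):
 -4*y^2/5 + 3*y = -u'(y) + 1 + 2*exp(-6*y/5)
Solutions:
 u(y) = C1 + 4*y^3/15 - 3*y^2/2 + y - 5*exp(-6*y/5)/3


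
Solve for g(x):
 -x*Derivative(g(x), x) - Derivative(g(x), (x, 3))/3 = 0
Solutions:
 g(x) = C1 + Integral(C2*airyai(-3^(1/3)*x) + C3*airybi(-3^(1/3)*x), x)


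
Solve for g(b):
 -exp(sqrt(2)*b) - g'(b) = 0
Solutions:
 g(b) = C1 - sqrt(2)*exp(sqrt(2)*b)/2


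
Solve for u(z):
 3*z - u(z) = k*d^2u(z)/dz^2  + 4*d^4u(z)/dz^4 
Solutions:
 u(z) = C1*exp(-sqrt(2)*z*sqrt(-k - sqrt(k^2 - 16))/4) + C2*exp(sqrt(2)*z*sqrt(-k - sqrt(k^2 - 16))/4) + C3*exp(-sqrt(2)*z*sqrt(-k + sqrt(k^2 - 16))/4) + C4*exp(sqrt(2)*z*sqrt(-k + sqrt(k^2 - 16))/4) + 3*z


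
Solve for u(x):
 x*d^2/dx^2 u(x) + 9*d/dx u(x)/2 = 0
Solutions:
 u(x) = C1 + C2/x^(7/2)


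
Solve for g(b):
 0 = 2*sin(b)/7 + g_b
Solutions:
 g(b) = C1 + 2*cos(b)/7


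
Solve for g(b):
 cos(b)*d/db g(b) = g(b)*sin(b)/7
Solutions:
 g(b) = C1/cos(b)^(1/7)


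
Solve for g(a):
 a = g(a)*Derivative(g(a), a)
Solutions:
 g(a) = -sqrt(C1 + a^2)
 g(a) = sqrt(C1 + a^2)


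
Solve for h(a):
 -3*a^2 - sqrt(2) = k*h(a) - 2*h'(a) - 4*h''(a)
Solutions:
 h(a) = C1*exp(a*(sqrt(4*k + 1) - 1)/4) + C2*exp(-a*(sqrt(4*k + 1) + 1)/4) - 3*a^2/k - 12*a/k^2 - sqrt(2)/k - 24/k^2 - 24/k^3


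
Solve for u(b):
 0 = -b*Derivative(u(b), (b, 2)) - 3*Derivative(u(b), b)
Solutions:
 u(b) = C1 + C2/b^2


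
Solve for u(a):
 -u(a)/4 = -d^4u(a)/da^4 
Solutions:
 u(a) = C1*exp(-sqrt(2)*a/2) + C2*exp(sqrt(2)*a/2) + C3*sin(sqrt(2)*a/2) + C4*cos(sqrt(2)*a/2)


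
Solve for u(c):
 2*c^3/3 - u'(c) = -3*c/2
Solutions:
 u(c) = C1 + c^4/6 + 3*c^2/4


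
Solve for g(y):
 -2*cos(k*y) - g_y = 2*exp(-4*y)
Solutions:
 g(y) = C1 + exp(-4*y)/2 - 2*sin(k*y)/k


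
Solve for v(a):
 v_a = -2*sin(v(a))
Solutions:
 v(a) = -acos((-C1 - exp(4*a))/(C1 - exp(4*a))) + 2*pi
 v(a) = acos((-C1 - exp(4*a))/(C1 - exp(4*a)))


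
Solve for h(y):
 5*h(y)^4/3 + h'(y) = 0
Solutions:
 h(y) = (-1 - sqrt(3)*I)*(1/(C1 + 5*y))^(1/3)/2
 h(y) = (-1 + sqrt(3)*I)*(1/(C1 + 5*y))^(1/3)/2
 h(y) = (1/(C1 + 5*y))^(1/3)


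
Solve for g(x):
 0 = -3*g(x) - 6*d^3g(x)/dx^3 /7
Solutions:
 g(x) = C3*exp(-2^(2/3)*7^(1/3)*x/2) + (C1*sin(2^(2/3)*sqrt(3)*7^(1/3)*x/4) + C2*cos(2^(2/3)*sqrt(3)*7^(1/3)*x/4))*exp(2^(2/3)*7^(1/3)*x/4)


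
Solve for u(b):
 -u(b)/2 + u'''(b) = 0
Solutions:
 u(b) = C3*exp(2^(2/3)*b/2) + (C1*sin(2^(2/3)*sqrt(3)*b/4) + C2*cos(2^(2/3)*sqrt(3)*b/4))*exp(-2^(2/3)*b/4)


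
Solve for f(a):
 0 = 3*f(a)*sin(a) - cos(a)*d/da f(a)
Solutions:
 f(a) = C1/cos(a)^3


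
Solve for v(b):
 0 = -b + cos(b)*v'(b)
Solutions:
 v(b) = C1 + Integral(b/cos(b), b)


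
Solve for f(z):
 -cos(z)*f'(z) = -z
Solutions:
 f(z) = C1 + Integral(z/cos(z), z)


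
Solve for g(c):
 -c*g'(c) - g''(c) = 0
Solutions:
 g(c) = C1 + C2*erf(sqrt(2)*c/2)


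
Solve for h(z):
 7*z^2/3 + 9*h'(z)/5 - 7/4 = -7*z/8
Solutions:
 h(z) = C1 - 35*z^3/81 - 35*z^2/144 + 35*z/36


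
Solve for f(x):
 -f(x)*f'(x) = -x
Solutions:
 f(x) = -sqrt(C1 + x^2)
 f(x) = sqrt(C1 + x^2)


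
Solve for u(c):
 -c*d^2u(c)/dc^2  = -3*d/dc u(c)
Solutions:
 u(c) = C1 + C2*c^4


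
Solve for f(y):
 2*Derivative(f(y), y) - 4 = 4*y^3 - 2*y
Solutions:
 f(y) = C1 + y^4/2 - y^2/2 + 2*y


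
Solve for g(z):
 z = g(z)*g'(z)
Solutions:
 g(z) = -sqrt(C1 + z^2)
 g(z) = sqrt(C1 + z^2)


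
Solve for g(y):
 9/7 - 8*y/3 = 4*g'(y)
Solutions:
 g(y) = C1 - y^2/3 + 9*y/28


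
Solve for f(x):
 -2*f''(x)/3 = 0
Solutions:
 f(x) = C1 + C2*x


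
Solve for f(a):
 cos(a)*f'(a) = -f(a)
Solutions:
 f(a) = C1*sqrt(sin(a) - 1)/sqrt(sin(a) + 1)


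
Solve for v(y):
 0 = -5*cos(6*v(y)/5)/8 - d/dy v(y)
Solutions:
 5*y/8 - 5*log(sin(6*v(y)/5) - 1)/12 + 5*log(sin(6*v(y)/5) + 1)/12 = C1


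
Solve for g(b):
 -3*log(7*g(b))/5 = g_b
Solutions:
 5*Integral(1/(log(_y) + log(7)), (_y, g(b)))/3 = C1 - b


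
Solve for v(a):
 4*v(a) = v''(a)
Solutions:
 v(a) = C1*exp(-2*a) + C2*exp(2*a)


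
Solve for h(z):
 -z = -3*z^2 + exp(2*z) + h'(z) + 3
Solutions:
 h(z) = C1 + z^3 - z^2/2 - 3*z - exp(2*z)/2


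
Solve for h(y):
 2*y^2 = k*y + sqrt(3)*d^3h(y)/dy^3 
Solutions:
 h(y) = C1 + C2*y + C3*y^2 - sqrt(3)*k*y^4/72 + sqrt(3)*y^5/90


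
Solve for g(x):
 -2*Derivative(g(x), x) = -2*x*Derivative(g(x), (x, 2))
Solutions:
 g(x) = C1 + C2*x^2


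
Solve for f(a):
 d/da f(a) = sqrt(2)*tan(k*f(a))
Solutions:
 f(a) = Piecewise((-asin(exp(C1*k + sqrt(2)*a*k))/k + pi/k, Ne(k, 0)), (nan, True))
 f(a) = Piecewise((asin(exp(C1*k + sqrt(2)*a*k))/k, Ne(k, 0)), (nan, True))


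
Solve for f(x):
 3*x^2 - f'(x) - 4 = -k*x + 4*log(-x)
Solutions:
 f(x) = C1 + k*x^2/2 + x^3 - 4*x*log(-x)


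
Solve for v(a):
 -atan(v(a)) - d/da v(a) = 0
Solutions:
 Integral(1/atan(_y), (_y, v(a))) = C1 - a


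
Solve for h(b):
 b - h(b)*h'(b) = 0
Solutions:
 h(b) = -sqrt(C1 + b^2)
 h(b) = sqrt(C1 + b^2)


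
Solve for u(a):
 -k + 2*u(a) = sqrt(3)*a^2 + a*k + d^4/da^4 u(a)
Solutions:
 u(a) = C1*exp(-2^(1/4)*a) + C2*exp(2^(1/4)*a) + C3*sin(2^(1/4)*a) + C4*cos(2^(1/4)*a) + sqrt(3)*a^2/2 + a*k/2 + k/2


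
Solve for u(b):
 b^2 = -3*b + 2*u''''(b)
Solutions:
 u(b) = C1 + C2*b + C3*b^2 + C4*b^3 + b^6/720 + b^5/80


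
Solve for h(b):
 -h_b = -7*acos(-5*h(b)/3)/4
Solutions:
 Integral(1/acos(-5*_y/3), (_y, h(b))) = C1 + 7*b/4


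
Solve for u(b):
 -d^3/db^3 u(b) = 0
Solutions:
 u(b) = C1 + C2*b + C3*b^2


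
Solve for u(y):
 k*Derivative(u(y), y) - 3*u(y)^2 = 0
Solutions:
 u(y) = -k/(C1*k + 3*y)


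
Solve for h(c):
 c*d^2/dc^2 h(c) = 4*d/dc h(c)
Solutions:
 h(c) = C1 + C2*c^5


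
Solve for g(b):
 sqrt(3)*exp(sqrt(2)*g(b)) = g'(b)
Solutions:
 g(b) = sqrt(2)*(2*log(-1/(C1 + sqrt(3)*b)) - log(2))/4


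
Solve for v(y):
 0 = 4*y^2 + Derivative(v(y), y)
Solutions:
 v(y) = C1 - 4*y^3/3


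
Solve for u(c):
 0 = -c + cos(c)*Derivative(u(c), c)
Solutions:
 u(c) = C1 + Integral(c/cos(c), c)


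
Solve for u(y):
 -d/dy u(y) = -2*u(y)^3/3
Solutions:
 u(y) = -sqrt(6)*sqrt(-1/(C1 + 2*y))/2
 u(y) = sqrt(6)*sqrt(-1/(C1 + 2*y))/2


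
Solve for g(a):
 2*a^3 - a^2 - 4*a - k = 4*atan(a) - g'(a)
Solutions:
 g(a) = C1 - a^4/2 + a^3/3 + 2*a^2 + a*k + 4*a*atan(a) - 2*log(a^2 + 1)


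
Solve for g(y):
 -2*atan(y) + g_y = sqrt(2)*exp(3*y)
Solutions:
 g(y) = C1 + 2*y*atan(y) + sqrt(2)*exp(3*y)/3 - log(y^2 + 1)


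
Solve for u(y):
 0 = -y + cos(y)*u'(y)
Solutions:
 u(y) = C1 + Integral(y/cos(y), y)


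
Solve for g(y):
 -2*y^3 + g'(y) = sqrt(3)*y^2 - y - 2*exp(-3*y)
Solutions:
 g(y) = C1 + y^4/2 + sqrt(3)*y^3/3 - y^2/2 + 2*exp(-3*y)/3


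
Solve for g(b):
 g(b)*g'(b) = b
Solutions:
 g(b) = -sqrt(C1 + b^2)
 g(b) = sqrt(C1 + b^2)


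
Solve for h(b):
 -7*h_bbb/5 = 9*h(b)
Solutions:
 h(b) = C3*exp(b*(-45^(1/3)*7^(2/3) + 3*21^(2/3)*5^(1/3))/28)*sin(3*3^(1/6)*5^(1/3)*7^(2/3)*b/14) + C4*exp(b*(-45^(1/3)*7^(2/3) + 3*21^(2/3)*5^(1/3))/28)*cos(3*3^(1/6)*5^(1/3)*7^(2/3)*b/14) + C5*exp(-b*(45^(1/3)*7^(2/3) + 3*21^(2/3)*5^(1/3))/28) + (C1*sin(3*3^(1/6)*5^(1/3)*7^(2/3)*b/14) + C2*cos(3*3^(1/6)*5^(1/3)*7^(2/3)*b/14))*exp(45^(1/3)*7^(2/3)*b/14)


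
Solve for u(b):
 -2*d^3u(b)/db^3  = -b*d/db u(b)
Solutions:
 u(b) = C1 + Integral(C2*airyai(2^(2/3)*b/2) + C3*airybi(2^(2/3)*b/2), b)


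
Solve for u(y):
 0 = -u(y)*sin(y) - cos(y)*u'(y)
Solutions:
 u(y) = C1*cos(y)


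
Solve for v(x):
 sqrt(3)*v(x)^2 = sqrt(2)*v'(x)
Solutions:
 v(x) = -2/(C1 + sqrt(6)*x)


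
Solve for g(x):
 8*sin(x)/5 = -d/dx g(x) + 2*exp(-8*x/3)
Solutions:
 g(x) = C1 + 8*cos(x)/5 - 3*exp(-8*x/3)/4


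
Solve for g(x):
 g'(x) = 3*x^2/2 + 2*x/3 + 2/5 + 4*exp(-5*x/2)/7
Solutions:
 g(x) = C1 + x^3/2 + x^2/3 + 2*x/5 - 8*exp(-5*x/2)/35


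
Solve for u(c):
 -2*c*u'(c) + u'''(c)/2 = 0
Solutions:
 u(c) = C1 + Integral(C2*airyai(2^(2/3)*c) + C3*airybi(2^(2/3)*c), c)


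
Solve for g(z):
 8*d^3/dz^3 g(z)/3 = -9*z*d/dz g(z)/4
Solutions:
 g(z) = C1 + Integral(C2*airyai(-3*2^(1/3)*z/4) + C3*airybi(-3*2^(1/3)*z/4), z)


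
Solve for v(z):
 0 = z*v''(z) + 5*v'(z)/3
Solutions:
 v(z) = C1 + C2/z^(2/3)


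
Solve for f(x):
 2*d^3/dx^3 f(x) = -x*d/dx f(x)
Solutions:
 f(x) = C1 + Integral(C2*airyai(-2^(2/3)*x/2) + C3*airybi(-2^(2/3)*x/2), x)


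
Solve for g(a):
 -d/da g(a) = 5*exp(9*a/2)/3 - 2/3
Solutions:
 g(a) = C1 + 2*a/3 - 10*exp(9*a/2)/27


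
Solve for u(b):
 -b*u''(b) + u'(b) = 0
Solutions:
 u(b) = C1 + C2*b^2


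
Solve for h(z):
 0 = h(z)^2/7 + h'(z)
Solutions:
 h(z) = 7/(C1 + z)


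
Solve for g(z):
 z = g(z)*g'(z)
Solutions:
 g(z) = -sqrt(C1 + z^2)
 g(z) = sqrt(C1 + z^2)


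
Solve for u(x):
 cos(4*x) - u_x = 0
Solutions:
 u(x) = C1 + sin(4*x)/4


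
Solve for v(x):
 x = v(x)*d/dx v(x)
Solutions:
 v(x) = -sqrt(C1 + x^2)
 v(x) = sqrt(C1 + x^2)


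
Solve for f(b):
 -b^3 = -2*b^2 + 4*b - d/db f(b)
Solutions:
 f(b) = C1 + b^4/4 - 2*b^3/3 + 2*b^2


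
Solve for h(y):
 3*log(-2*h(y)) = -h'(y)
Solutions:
 Integral(1/(log(-_y) + log(2)), (_y, h(y)))/3 = C1 - y


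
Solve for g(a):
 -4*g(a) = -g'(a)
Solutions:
 g(a) = C1*exp(4*a)


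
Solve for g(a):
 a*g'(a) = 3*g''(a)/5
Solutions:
 g(a) = C1 + C2*erfi(sqrt(30)*a/6)


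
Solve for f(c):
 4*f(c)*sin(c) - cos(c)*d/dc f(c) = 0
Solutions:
 f(c) = C1/cos(c)^4


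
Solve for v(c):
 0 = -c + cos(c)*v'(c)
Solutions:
 v(c) = C1 + Integral(c/cos(c), c)


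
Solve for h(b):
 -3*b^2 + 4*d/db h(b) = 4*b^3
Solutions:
 h(b) = C1 + b^4/4 + b^3/4


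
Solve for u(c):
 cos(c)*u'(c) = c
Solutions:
 u(c) = C1 + Integral(c/cos(c), c)


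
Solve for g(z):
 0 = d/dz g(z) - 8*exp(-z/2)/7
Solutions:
 g(z) = C1 - 16*exp(-z/2)/7


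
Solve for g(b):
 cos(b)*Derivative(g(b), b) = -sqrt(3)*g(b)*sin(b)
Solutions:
 g(b) = C1*cos(b)^(sqrt(3))


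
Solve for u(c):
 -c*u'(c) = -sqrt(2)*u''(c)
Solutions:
 u(c) = C1 + C2*erfi(2^(1/4)*c/2)


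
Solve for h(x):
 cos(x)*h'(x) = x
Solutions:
 h(x) = C1 + Integral(x/cos(x), x)


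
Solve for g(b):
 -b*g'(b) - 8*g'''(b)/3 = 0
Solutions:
 g(b) = C1 + Integral(C2*airyai(-3^(1/3)*b/2) + C3*airybi(-3^(1/3)*b/2), b)


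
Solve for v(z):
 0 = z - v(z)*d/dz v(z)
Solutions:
 v(z) = -sqrt(C1 + z^2)
 v(z) = sqrt(C1 + z^2)


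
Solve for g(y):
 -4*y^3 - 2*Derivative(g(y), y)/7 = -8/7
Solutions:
 g(y) = C1 - 7*y^4/2 + 4*y


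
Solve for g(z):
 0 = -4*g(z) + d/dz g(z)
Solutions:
 g(z) = C1*exp(4*z)


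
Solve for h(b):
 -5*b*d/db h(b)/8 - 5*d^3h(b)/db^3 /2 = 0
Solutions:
 h(b) = C1 + Integral(C2*airyai(-2^(1/3)*b/2) + C3*airybi(-2^(1/3)*b/2), b)


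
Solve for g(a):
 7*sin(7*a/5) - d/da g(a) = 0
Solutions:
 g(a) = C1 - 5*cos(7*a/5)


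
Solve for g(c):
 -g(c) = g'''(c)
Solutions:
 g(c) = C3*exp(-c) + (C1*sin(sqrt(3)*c/2) + C2*cos(sqrt(3)*c/2))*exp(c/2)


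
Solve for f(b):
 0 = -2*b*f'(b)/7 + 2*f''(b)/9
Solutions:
 f(b) = C1 + C2*erfi(3*sqrt(14)*b/14)


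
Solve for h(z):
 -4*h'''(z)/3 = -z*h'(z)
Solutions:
 h(z) = C1 + Integral(C2*airyai(6^(1/3)*z/2) + C3*airybi(6^(1/3)*z/2), z)


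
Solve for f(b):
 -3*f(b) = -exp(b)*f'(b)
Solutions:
 f(b) = C1*exp(-3*exp(-b))


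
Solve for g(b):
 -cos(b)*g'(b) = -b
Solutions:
 g(b) = C1 + Integral(b/cos(b), b)


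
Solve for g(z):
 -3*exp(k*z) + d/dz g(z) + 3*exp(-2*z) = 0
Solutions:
 g(z) = C1 + 3*exp(-2*z)/2 + 3*exp(k*z)/k


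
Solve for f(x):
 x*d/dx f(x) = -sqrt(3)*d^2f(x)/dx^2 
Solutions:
 f(x) = C1 + C2*erf(sqrt(2)*3^(3/4)*x/6)


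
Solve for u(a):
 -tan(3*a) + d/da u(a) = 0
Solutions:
 u(a) = C1 - log(cos(3*a))/3


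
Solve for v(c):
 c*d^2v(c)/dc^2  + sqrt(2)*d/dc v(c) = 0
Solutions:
 v(c) = C1 + C2*c^(1 - sqrt(2))


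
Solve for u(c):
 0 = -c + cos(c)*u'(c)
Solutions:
 u(c) = C1 + Integral(c/cos(c), c)


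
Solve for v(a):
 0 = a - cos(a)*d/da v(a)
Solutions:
 v(a) = C1 + Integral(a/cos(a), a)


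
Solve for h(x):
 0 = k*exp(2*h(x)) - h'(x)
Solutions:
 h(x) = log(-sqrt(-1/(C1 + k*x))) - log(2)/2
 h(x) = log(-1/(C1 + k*x))/2 - log(2)/2


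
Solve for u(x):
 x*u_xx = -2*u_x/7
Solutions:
 u(x) = C1 + C2*x^(5/7)


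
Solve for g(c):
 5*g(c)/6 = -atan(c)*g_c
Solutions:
 g(c) = C1*exp(-5*Integral(1/atan(c), c)/6)


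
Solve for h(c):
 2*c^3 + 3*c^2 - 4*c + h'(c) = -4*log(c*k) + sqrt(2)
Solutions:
 h(c) = C1 - c^4/2 - c^3 + 2*c^2 - 4*c*log(c*k) + c*(sqrt(2) + 4)


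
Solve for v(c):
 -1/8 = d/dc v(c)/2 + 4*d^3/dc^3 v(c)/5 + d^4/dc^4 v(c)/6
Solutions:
 v(c) = C1 + C2*exp(c*(-32 + 128*2^(1/3)/(5*sqrt(36345) + 1399)^(1/3) + 2^(2/3)*(5*sqrt(36345) + 1399)^(1/3))/20)*sin(2^(1/3)*sqrt(3)*c*(-2^(1/3)*(5*sqrt(36345) + 1399)^(1/3) + 128/(5*sqrt(36345) + 1399)^(1/3))/20) + C3*exp(c*(-32 + 128*2^(1/3)/(5*sqrt(36345) + 1399)^(1/3) + 2^(2/3)*(5*sqrt(36345) + 1399)^(1/3))/20)*cos(2^(1/3)*sqrt(3)*c*(-2^(1/3)*(5*sqrt(36345) + 1399)^(1/3) + 128/(5*sqrt(36345) + 1399)^(1/3))/20) + C4*exp(-c*(128*2^(1/3)/(5*sqrt(36345) + 1399)^(1/3) + 16 + 2^(2/3)*(5*sqrt(36345) + 1399)^(1/3))/10) - c/4


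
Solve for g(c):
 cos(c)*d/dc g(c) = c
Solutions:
 g(c) = C1 + Integral(c/cos(c), c)


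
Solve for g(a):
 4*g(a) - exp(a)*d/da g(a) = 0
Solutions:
 g(a) = C1*exp(-4*exp(-a))


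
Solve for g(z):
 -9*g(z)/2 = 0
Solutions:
 g(z) = 0


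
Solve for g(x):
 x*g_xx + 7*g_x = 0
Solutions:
 g(x) = C1 + C2/x^6


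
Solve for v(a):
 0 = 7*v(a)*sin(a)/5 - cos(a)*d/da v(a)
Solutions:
 v(a) = C1/cos(a)^(7/5)


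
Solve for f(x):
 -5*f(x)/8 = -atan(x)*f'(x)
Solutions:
 f(x) = C1*exp(5*Integral(1/atan(x), x)/8)


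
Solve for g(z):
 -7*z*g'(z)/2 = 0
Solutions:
 g(z) = C1


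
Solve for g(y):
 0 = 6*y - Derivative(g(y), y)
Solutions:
 g(y) = C1 + 3*y^2


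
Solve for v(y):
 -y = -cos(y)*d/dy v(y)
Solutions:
 v(y) = C1 + Integral(y/cos(y), y)
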